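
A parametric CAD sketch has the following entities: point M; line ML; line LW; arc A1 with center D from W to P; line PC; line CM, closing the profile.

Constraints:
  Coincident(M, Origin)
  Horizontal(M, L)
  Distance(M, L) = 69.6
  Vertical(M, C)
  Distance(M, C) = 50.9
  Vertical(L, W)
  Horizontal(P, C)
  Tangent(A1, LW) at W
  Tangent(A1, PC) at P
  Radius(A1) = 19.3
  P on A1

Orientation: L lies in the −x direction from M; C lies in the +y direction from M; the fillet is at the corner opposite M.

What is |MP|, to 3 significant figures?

71.6

M is at the origin; ML is horizontal with |ML| = 69.6 and L on the −x side, so L = (-69.6, 0.00). MC is vertical with |MC| = 50.9 and C on the +y side, so C = (0.00, 50.9). The virtual corner opposite M is at (-69.6, 50.9). Tangency of A1 to LW means the radius DW is perpendicular to LW and A1 meets PC tangentially, so DP is at right angles to PC, with radius 19.3, so the center D sits 19.3 in from both sides at D = (-50.3, 31.6). That places the tangent points at W = (-69.6, 31.6) on LW and P = (-50.3, 50.9) on PC. Then |MP| = |P − M| = 71.6.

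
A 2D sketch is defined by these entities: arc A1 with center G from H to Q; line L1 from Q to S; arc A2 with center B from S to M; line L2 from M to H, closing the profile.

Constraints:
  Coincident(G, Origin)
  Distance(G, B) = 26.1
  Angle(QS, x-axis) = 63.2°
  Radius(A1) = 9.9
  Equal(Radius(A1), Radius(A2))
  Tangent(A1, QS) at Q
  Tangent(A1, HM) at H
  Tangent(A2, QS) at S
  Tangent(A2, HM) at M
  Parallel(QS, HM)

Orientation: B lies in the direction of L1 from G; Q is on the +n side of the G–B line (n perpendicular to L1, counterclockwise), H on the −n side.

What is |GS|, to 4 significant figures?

27.91

The slot axis is L1's direction at 63.2°, so u = (cos 63.2°, sin 63.2°) = (0.4509, 0.8926) and n = (−sin 63.2°, cos 63.2°) = (-0.8926, 0.4509). G is at the origin and B lies 26.1 along u from G, so B = 26.1·u = (11.77, 23.30). Tangency of A1 to both parallel lines with radius 9.9 puts Q and H at G ± 9.9·n: Q = (-8.837, 4.464), H = (8.837, -4.464). Equal radii place S and M the same way about B: S = B + 9.9·n = (2.931, 27.76), M = B − 9.9·n = (20.60, 18.83). Then |GS| = |S − G| = 27.91.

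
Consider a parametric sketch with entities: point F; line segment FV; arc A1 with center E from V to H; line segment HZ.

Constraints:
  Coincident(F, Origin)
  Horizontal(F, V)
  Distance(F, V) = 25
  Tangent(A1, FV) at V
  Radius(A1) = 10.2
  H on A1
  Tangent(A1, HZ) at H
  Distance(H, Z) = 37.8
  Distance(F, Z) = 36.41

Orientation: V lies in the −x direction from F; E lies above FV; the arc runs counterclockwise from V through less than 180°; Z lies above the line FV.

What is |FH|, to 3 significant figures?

17.1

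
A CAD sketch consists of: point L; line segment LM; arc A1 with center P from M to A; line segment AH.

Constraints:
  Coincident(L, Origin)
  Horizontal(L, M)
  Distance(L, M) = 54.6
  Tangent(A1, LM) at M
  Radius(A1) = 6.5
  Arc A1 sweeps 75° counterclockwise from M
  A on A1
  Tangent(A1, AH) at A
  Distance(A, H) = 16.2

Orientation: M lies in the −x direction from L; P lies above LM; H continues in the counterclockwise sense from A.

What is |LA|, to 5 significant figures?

48.561

L is at the origin; LM is horizontal with |LM| = 54.6 and M on the −x side, so M = (-54.600, 0.0000). Tangency of A1 to LM means the radius PM is perpendicular to LM, so P = M + (0, 6.5) = (-54.600, 6.5000). On A1, M sits at bearing -90° from P; a 75° counterclockwise sweep puts A at bearing -15°, so A = P + 6.5·(cos -15°, sin -15°) = (-48.321, 4.8177). Then |LA| = |A − L| = 48.561.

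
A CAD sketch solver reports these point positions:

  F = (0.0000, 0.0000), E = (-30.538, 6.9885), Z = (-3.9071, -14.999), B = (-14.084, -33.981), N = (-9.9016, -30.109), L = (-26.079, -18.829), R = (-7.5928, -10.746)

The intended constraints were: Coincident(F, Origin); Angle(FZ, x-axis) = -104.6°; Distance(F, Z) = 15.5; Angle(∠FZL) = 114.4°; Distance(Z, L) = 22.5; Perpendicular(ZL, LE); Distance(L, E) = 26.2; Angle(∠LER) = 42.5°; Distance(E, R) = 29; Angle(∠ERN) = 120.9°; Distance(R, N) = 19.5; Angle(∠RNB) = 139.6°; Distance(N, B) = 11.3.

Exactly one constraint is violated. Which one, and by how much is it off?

Distance(N, B) = 11.3 — off by 5.60.

F = (0.00, 0.00) ✓; FZ at -104.6° ✓; |FZ| = 15.50 ✓; ∠FZL = 114.4° ✓; |ZL| = 22.50 ✓; ∠(ZL, LE) = 90.00° ✓; |LE| = 26.20 ✓; ∠LER = 42.50° ✓; |ER| = 29.00 ✓; ∠ERN = 120.9° ✓; |RN| = 19.50 ✓; ∠RNB = 139.6° ✓; |NB| = 5.700 ✗.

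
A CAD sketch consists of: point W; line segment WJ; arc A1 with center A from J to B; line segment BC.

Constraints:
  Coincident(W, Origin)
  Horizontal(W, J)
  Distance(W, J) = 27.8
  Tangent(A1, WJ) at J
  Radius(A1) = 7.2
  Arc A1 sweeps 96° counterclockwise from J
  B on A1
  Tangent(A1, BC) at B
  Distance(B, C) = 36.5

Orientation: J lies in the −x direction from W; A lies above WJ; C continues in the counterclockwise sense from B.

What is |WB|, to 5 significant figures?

22.119

W is at the origin; W and J share the same y with |WJ| = 27.8 and J on the −x side, so J = (-27.800, 0.0000). A1 meets WJ tangentially, so AJ is at right angles to WJ, so A = J + (0, 7.2) = (-27.800, 7.2000). On A1, J sits at bearing -90° from A; a 96° counterclockwise sweep puts B at bearing 6°, so B = A + 7.2·(cos 6°, sin 6°) = (-20.639, 7.9526). Then |WB| = |B − W| = 22.119.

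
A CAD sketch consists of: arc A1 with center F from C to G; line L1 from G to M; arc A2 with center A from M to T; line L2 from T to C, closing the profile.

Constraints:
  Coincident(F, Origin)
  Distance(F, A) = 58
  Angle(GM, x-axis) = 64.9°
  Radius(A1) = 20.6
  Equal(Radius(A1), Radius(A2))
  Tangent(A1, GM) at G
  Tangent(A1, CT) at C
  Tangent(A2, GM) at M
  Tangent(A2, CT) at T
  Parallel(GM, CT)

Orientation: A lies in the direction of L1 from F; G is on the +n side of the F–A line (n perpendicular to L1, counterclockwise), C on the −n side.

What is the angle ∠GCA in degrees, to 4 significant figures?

70.45°

The slot axis is L1's direction at 64.9°, so u = (cos 64.9°, sin 64.9°) = (0.4242, 0.9056) and n = (−sin 64.9°, cos 64.9°) = (-0.9056, 0.4242). F is at the origin and A lies 58.0 along u from F, so A = 58.0·u = (24.60, 52.52). Tangency of A1 to both parallel lines with radius 20.6 puts G and C at F ± 20.6·n: G = (-18.65, 8.739), C = (18.65, -8.739). Then cos ∠GCA = CG·CA / (|CG||CA|), giving 70.45°.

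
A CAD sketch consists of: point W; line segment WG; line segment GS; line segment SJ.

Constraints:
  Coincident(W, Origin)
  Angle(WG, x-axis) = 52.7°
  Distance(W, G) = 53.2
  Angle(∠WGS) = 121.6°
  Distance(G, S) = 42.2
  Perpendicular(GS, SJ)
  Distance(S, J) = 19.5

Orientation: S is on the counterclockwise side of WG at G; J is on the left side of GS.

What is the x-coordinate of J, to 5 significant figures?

-1.1459

∠WGS = 121.6°, so GS runs at 52.7° + (180° − 121.6°) = 111.10° from the x-axis; with |GS| = 42.2, S = G + 42.2·(cos 111.10°, sin 111.10°) = (17.047, 81.690). The perpendicularity gives SJ at right angles to GS; with |SJ| = 19.5 on the left of GS, J = S + 19.5·(-0.93295, -0.36000) = (-1.1459, 74.670). So J.x = -1.1459.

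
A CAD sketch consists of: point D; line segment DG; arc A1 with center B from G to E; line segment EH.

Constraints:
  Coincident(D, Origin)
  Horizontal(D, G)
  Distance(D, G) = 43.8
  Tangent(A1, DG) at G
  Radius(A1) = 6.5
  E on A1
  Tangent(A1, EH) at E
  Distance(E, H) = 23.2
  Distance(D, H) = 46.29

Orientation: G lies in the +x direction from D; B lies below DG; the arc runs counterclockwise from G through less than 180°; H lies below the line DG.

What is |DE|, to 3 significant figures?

37.8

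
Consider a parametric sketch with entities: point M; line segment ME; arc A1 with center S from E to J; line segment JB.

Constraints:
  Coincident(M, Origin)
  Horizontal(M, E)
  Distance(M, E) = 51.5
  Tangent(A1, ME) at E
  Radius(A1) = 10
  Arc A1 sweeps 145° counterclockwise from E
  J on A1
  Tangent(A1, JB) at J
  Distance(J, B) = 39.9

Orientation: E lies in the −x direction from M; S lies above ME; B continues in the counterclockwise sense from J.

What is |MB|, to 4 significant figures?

88.55

M is at the origin; ME is horizontal with |ME| = 51.5 and E on the −x side, so E = (-51.50, 0.000). Since A1 is tangent to ME there, SE ⟂ ME, so S = E + (0, 10) = (-51.50, 10.00). On A1, E sits at bearing -90° from S; a 145° counterclockwise sweep puts J at bearing 55°, so J = S + 10.0·(cos 55°, sin 55°) = (-45.76, 18.19). The tangent condition forces SJ to be normal to JB, so JB runs along (−sin 55°, cos 55°); with |JB| = 39.9, B = (-78.45, 41.08). Then |MB| = |B − M| = 88.55.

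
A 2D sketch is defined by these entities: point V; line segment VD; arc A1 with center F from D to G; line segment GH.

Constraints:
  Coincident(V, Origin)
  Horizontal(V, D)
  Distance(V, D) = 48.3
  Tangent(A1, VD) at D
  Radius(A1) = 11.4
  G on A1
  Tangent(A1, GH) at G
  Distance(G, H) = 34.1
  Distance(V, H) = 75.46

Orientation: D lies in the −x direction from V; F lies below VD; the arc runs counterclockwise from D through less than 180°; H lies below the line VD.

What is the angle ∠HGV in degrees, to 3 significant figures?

102°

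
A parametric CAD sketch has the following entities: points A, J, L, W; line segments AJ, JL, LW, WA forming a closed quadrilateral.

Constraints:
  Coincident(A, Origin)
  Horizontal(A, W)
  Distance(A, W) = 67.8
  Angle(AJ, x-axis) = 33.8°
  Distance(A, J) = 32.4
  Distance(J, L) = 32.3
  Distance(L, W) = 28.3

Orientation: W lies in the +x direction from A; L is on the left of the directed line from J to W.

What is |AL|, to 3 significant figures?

63.9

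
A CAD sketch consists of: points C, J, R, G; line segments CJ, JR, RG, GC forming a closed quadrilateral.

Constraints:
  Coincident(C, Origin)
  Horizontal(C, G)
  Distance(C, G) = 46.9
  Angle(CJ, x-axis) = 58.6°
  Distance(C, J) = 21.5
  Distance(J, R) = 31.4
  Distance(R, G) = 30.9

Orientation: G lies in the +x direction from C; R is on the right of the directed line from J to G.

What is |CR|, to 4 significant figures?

22.16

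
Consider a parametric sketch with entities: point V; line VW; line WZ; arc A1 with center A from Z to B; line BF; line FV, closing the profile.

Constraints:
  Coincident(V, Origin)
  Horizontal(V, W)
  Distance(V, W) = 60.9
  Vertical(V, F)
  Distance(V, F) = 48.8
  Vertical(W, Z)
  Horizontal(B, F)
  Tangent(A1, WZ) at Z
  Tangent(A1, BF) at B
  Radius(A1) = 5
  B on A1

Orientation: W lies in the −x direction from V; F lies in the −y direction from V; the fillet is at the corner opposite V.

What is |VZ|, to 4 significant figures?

75.01

The virtual corner opposite V is at (-60.90, -48.80). Since A1 is tangent to WZ there, AZ ⟂ WZ and A1 meets BF tangentially, so AB is at right angles to BF, with radius 5.0, so the center A sits 5.0 in from both sides at A = (-55.90, -43.80). That places the tangent points at Z = (-60.90, -43.80) on WZ and B = (-55.90, -48.80) on BF. Then |VZ| = |Z − V| = 75.01.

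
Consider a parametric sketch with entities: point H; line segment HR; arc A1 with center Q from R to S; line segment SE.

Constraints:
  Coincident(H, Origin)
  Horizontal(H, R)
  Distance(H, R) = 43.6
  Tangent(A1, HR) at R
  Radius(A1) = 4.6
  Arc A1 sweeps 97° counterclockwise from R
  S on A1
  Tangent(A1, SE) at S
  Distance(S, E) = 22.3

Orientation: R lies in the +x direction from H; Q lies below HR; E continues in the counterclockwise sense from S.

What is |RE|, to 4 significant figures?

27.36

On A1, R sits at bearing 90° from Q; a 97° counterclockwise sweep puts S at bearing 187°, so S = Q + 4.6·(cos 187°, sin 187°) = (39.03, -5.161). Tangency of A1 to SE means the radius QS is perpendicular to SE, so SE runs along (−sin 187°, cos 187°); with |SE| = 22.3, E = (41.75, -27.29). Then |RE| = |E − R| = 27.36.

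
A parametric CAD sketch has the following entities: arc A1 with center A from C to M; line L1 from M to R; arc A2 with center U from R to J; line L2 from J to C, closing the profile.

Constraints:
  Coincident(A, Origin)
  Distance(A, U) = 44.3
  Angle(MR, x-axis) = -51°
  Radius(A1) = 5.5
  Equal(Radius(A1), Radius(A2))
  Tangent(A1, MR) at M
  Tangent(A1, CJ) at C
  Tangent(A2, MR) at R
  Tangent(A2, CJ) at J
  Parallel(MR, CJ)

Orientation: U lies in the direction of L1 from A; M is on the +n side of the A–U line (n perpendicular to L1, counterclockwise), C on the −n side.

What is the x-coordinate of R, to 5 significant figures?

32.153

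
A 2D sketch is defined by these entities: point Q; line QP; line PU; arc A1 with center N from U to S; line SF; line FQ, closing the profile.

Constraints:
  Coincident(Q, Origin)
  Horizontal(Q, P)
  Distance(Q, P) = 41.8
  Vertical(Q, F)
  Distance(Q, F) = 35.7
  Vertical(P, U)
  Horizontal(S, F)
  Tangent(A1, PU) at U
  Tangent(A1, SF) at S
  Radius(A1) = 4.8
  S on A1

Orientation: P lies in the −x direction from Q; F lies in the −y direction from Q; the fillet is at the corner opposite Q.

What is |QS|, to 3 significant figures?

51.4

Q is at the origin; Q and P share the same y with |QP| = 41.8 and P on the −x side, so P = (-41.8, 0.00). QF is vertical with |QF| = 35.7 and F on the −y side, so F = (0.00, -35.7). The virtual corner opposite Q is at (-41.8, -35.7). The tangent condition forces NU to be normal to PU and since A1 is tangent to SF there, NS ⟂ SF, with radius 4.8, so the center N sits 4.8 in from both sides at N = (-37.0, -30.9). That places the tangent points at U = (-41.8, -30.9) on PU and S = (-37.0, -35.7) on SF. Then |QS| = |S − Q| = 51.4.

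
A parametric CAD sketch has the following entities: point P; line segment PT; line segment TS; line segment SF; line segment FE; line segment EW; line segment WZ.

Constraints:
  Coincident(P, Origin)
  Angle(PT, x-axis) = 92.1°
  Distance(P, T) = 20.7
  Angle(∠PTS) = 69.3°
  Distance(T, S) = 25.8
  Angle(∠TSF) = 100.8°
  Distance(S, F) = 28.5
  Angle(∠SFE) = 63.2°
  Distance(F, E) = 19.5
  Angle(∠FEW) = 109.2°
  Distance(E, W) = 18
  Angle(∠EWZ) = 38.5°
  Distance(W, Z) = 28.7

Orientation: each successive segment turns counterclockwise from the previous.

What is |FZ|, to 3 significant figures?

2.03

∠FEW = 109.2° gives EW at 110° from the x-axis; with |EW| = 18.0, W = (-9.46, 12.0). ∠EWZ = 38.5° gives WZ at -109° from the x-axis; with |WZ| = 28.7, Z = (-18.8, -15.2). Then |FZ| = |Z − F| = 2.03.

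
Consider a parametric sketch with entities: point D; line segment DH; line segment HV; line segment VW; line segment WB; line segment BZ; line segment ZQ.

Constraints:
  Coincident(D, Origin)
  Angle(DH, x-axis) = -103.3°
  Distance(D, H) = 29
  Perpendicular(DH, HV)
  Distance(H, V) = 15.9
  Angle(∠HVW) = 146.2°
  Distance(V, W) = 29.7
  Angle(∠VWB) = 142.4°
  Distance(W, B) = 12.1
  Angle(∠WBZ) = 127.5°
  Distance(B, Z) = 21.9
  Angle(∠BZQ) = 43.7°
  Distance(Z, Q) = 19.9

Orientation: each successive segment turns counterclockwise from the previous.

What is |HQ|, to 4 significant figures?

39.20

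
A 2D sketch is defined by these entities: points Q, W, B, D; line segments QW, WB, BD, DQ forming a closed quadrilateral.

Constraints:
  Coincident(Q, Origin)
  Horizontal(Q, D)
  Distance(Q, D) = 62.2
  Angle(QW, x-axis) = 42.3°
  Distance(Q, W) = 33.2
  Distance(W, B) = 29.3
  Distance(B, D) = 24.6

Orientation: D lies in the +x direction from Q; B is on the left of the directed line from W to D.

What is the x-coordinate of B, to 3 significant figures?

53.8

Q is at the origin; Q and D share the same y with |QD| = 62.2 and D in +x, so D = (62.2, 0). QW runs at 42.3° with |QW| = 33.2, so W = (24.6, 22.3). B is determined by |WB| = 29.3 and |BD| = 24.6 together: it lies at the intersection of circle(W, 29.3) and circle(D, 24.6). With |WD| = 43.8, the foot of the radical line on WD is 24.8 from W and the perpendicular offset is √(29.3² − 24.8²) = 15.6. Taking the left-of-WD solution: B = (53.8, 23.1).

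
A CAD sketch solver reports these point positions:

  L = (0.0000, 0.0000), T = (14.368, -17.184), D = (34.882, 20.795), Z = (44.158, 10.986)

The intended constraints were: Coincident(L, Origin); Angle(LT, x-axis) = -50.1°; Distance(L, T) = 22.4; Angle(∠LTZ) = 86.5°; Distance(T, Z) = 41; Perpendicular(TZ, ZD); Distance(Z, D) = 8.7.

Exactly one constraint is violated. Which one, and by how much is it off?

Distance(Z, D) = 8.7 — off by 4.80.

L = (0.00, 0.00) ✓; LT at -50.10° ✓; |LT| = 22.40 ✓; ∠LTZ = 86.50° ✓; |TZ| = 41.00 ✓; ∠(TZ, ZD) = 90.00° ✓; |ZD| = 13.50 ✗.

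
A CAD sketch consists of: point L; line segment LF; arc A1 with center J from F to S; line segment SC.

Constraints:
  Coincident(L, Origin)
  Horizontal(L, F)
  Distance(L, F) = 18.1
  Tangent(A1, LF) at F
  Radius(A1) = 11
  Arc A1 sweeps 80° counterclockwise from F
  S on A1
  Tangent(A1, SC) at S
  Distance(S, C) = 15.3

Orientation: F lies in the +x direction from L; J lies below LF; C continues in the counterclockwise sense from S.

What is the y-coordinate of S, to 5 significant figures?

-9.0899

The tangent condition forces JF to be normal to LF, so J = F + (0, -11) = (18.100, -11.000). On A1, F sits at bearing 90° from J; an 80° counterclockwise sweep puts S at bearing 170°, so S = J + 11.0·(cos 170°, sin 170°) = (7.2671, -9.0899). So S.y = -9.0899.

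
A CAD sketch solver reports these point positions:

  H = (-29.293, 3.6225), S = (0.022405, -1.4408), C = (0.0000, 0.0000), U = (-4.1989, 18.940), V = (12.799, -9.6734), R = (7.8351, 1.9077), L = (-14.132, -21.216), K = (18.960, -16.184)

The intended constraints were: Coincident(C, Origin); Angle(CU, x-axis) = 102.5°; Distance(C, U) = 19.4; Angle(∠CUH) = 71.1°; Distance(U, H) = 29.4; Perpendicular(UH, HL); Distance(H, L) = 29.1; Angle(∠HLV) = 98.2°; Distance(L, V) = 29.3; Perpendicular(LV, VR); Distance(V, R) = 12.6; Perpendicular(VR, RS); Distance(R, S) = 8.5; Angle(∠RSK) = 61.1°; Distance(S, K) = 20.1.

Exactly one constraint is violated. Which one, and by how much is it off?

Distance(S, K) = 20.1 — off by 3.90.

C = (0.00, 0.00) ✓; CU at 102.5° ✓; |CU| = 19.40 ✓; ∠CUH = 71.10° ✓; |UH| = 29.40 ✓; ∠(UH, HL) = 90.00° ✓; |HL| = 29.10 ✓; ∠HLV = 98.20° ✓; |LV| = 29.30 ✓; ∠(LV, VR) = 90.00° ✓; |VR| = 12.60 ✓; ∠(VR, RS) = 90.00° ✓; |RS| = 8.500 ✓; ∠RSK = 61.10° ✓; |SK| = 24.00 ✗.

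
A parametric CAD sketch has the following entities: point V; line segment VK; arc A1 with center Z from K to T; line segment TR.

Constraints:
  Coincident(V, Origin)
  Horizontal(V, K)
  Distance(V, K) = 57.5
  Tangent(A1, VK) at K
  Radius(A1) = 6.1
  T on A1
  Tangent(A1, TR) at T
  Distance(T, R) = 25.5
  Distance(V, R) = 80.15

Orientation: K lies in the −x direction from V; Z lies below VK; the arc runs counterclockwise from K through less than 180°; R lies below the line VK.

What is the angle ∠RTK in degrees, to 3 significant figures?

151°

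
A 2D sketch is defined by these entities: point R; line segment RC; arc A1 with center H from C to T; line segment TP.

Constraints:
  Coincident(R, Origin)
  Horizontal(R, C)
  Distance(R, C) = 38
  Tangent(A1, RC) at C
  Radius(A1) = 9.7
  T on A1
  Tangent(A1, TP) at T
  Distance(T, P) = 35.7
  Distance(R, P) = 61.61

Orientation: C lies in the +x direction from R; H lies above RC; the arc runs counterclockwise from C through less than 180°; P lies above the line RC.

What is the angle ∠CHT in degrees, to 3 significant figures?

102°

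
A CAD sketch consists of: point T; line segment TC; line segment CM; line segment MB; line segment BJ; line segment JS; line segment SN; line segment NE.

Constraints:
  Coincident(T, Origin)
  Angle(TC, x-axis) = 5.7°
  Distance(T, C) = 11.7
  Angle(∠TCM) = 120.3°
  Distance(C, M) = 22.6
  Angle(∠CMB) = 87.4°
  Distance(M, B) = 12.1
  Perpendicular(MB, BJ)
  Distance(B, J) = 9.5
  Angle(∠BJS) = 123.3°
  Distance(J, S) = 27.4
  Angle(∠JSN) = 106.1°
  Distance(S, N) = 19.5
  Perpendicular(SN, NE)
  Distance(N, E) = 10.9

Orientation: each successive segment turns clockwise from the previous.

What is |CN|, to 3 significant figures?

28.7

∠BJS = 123.3° gives JS at 66.7° from the x-axis; with |JS| = 27.4, S = (20.4, 9.31). ∠JSN = 106.1° gives SN at -7.20° from the x-axis; with |SN| = 19.5, N = (39.8, 6.87). Then |CN| = |N − C| = 28.7.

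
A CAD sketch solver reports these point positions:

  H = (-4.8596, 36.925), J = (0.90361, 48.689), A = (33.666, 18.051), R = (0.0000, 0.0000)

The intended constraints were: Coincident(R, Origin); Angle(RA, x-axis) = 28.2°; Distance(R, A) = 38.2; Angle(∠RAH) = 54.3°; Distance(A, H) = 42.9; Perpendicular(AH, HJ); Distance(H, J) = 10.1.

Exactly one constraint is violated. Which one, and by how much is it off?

Distance(H, J) = 10.1 — off by 3.00.

R = (0.00, 0.00) ✓; RA at 28.20° ✓; |RA| = 38.20 ✓; ∠RAH = 54.30° ✓; |AH| = 42.90 ✓; ∠(AH, HJ) = 90.00° ✓; |HJ| = 13.10 ✗.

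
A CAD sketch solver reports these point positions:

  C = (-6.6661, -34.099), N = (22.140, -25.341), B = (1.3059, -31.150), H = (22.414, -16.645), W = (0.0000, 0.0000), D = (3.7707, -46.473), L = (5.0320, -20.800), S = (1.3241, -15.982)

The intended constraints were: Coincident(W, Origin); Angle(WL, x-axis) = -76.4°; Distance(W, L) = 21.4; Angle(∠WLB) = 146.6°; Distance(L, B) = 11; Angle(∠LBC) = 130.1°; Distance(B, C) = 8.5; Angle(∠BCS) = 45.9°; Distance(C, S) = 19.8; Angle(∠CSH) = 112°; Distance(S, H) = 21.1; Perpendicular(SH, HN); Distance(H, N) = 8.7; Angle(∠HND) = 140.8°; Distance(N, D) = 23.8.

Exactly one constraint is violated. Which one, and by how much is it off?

Distance(N, D) = 23.8 — off by 4.20.

W = (0.00, 0.00) ✓; WL at -76.40° ✓; |WL| = 21.40 ✓; ∠WLB = 146.6° ✓; |LB| = 11.00 ✓; ∠LBC = 130.1° ✓; |BC| = 8.500 ✓; ∠BCS = 45.90° ✓; |CS| = 19.80 ✓; ∠CSH = 112.0° ✓; |SH| = 21.10 ✓; ∠(SH, HN) = 90.00° ✓; |HN| = 8.700 ✓; ∠HND = 140.8° ✓; |ND| = 28.00 ✗.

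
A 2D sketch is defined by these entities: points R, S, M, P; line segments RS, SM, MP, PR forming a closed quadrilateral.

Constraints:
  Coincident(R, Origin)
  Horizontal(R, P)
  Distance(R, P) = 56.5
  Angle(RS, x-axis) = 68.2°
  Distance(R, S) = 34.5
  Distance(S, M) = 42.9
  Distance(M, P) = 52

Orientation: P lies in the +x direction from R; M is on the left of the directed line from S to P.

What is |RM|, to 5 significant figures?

72.579

Checks: |SM| = 42.90 ✓; |MP| = 52.00 ✓.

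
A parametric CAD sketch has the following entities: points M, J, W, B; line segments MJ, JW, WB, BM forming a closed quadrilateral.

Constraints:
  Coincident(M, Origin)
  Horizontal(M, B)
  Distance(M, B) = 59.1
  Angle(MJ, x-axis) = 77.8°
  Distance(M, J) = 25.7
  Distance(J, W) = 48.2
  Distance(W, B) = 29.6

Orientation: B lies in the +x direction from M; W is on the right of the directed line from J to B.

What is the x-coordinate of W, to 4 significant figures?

33.18

M is at the origin; MB is horizontal with |MB| = 59.1 and B in +x, so B = (59.1, 0). MJ runs at 77.8° with |MJ| = 25.7, so J = (5.431, 25.12). W is determined by |JW| = 48.2 and |WB| = 29.6 together: it lies at the intersection of circle(J, 48.2) and circle(B, 29.6). With |JB| = 59.26, the foot of the radical line on JB is 41.84 from J and the perpendicular offset is √(48.2² − 41.84²) = 23.93. Taking the right-of-JB solution: W = (33.18, -14.29).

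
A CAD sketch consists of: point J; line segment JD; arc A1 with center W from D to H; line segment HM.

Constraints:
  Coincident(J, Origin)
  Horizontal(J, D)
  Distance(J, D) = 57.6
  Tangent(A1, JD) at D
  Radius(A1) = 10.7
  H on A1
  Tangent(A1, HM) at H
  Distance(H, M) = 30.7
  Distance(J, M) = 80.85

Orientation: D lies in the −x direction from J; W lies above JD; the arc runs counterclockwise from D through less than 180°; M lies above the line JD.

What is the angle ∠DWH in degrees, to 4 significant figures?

131.2°

J is at the origin; J and D share the same y with |JD| = 57.6 and D on the −x side, so D = (-57.60, 0.000). A1 meets JD tangentially, so WD is at right angles to JD, so W = D + (0, 10.7) = (-57.60, 10.70). Since WH ⟂ HM (tangency), |WM| = √(10.7² + 30.7²) = 32.51 regardless of where H sits on A1. So M lies on both circle(J, 80.85) and circle(W, 32.51); the above-JD intersection is M = (-69.77, 40.85). H is the foot of the tangent from M: H = (-49.55, 17.75).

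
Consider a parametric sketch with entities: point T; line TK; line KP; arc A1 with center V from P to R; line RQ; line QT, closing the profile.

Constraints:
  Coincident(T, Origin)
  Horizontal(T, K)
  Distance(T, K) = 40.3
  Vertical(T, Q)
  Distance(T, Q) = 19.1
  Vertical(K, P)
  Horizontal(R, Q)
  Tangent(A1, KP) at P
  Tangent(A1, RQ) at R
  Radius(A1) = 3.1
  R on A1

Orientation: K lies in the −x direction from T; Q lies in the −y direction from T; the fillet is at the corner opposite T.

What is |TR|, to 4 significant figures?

41.82

T is at the origin; TK is horizontal with |TK| = 40.3 and K on the −x side, so K = (-40.30, 0.000). TQ is vertical with |TQ| = 19.1 and Q on the −y side, so Q = (0.000, -19.10). The virtual corner opposite T is at (-40.30, -19.10). The tangent condition forces VP to be normal to KP and tangency of A1 to RQ means the radius VR is perpendicular to RQ, with radius 3.1, so the center V sits 3.1 in from both sides at V = (-37.20, -16.00). That places the tangent points at P = (-40.30, -16.00) on KP and R = (-37.20, -19.10) on RQ. Then |TR| = |R − T| = 41.82.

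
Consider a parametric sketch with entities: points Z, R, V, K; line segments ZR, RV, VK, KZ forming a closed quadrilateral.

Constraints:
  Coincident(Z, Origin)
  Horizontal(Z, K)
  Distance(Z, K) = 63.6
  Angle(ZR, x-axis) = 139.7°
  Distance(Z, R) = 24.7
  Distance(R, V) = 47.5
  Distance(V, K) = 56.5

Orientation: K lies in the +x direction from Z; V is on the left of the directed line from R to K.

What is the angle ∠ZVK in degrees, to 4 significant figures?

76.58°

Z is at the origin; ZK is horizontal with |ZK| = 63.6 and K in +x, so K = (63.6, 0). ZR runs at 139.7° with |ZR| = 24.7, so R = (-18.84, 15.98). V is determined by |RV| = 47.5 and |VK| = 56.5 together: it lies at the intersection of circle(R, 47.5) and circle(K, 56.5). With |RK| = 83.97, the foot of the radical line on RK is 36.41 from R and the perpendicular offset is √(47.5² − 36.41²) = 30.50. Taking the left-of-RK solution: V = (22.71, 38.99).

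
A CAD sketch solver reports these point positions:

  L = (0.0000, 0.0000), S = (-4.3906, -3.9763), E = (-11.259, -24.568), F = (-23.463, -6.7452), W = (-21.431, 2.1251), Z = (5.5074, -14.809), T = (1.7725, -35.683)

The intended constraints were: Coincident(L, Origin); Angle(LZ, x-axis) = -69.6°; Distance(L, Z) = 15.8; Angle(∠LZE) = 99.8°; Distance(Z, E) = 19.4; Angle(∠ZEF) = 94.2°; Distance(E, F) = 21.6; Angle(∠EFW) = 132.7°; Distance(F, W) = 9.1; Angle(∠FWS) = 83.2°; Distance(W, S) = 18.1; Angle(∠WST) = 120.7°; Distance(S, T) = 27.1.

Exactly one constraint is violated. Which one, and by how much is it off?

Distance(S, T) = 27.1 — off by 5.20.

L = (0.00, 0.00) ✓; LZ at -69.60° ✓; |LZ| = 15.80 ✓; ∠LZE = 99.80° ✓; |ZE| = 19.40 ✓; ∠ZEF = 94.20° ✓; |EF| = 21.60 ✓; ∠EFW = 132.7° ✓; |FW| = 9.100 ✓; ∠FWS = 83.20° ✓; |WS| = 18.10 ✓; ∠WST = 120.7° ✓; |ST| = 32.30 ✗.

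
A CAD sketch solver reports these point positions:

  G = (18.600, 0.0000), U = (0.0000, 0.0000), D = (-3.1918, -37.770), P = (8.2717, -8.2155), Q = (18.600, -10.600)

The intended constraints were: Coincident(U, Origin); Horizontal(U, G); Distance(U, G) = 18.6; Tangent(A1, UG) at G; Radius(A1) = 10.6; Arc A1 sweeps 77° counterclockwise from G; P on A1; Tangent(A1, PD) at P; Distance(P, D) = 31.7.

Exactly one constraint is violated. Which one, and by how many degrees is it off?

Tangent(A1, PD) at P — off by 8.20°.

U = (0.00, 0.00) ✓; U.y = 0.00, G.y = 0.00 ✓; |UG| = 18.60 ✓; ∠(QG, GU) = 90.00° ✓; |QG| = 10.60 ✓; bearing(Q→P) − bearing(Q→G) = 77.00° ✓; |QP| = 10.60 ✓; ∠(QP, PD) = 98.20° ✗; |PD| = 31.70 ✓.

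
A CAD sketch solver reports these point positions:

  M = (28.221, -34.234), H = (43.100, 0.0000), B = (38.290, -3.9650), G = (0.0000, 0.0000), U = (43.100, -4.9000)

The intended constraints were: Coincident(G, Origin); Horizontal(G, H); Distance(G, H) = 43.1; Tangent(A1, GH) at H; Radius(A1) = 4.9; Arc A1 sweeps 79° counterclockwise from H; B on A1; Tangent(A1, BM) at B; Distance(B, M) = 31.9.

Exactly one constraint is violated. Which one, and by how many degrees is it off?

Tangent(A1, BM) at B — off by 7.40°.

G = (0.00, 0.00) ✓; G.y = 0.00, H.y = 0.00 ✓; |GH| = 43.10 ✓; ∠(UH, HG) = 90.00° ✓; |UH| = 4.900 ✓; bearing(U→B) − bearing(U→H) = 79.00° ✓; |UB| = 4.900 ✓; ∠(UB, BM) = 97.40° ✗; |BM| = 31.90 ✓.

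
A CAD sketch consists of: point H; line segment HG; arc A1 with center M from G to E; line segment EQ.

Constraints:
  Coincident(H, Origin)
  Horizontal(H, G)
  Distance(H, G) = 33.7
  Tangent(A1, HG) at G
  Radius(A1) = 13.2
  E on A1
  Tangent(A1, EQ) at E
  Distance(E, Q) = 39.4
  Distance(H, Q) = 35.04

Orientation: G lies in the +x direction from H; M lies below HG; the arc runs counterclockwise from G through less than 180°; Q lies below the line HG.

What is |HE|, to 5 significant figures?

24.037

Checks: |ME| = 13.20 ✓; ∠(ME, EQ) = 90.00° ✓; |EQ| = 39.40 ✓; |HQ| = 35.04 ✓.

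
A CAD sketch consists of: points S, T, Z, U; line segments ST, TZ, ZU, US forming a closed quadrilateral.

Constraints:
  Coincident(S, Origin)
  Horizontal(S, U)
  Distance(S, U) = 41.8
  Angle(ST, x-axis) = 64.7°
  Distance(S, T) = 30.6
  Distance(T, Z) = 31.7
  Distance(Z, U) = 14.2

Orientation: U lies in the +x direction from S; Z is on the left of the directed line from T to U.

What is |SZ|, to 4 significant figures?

44.12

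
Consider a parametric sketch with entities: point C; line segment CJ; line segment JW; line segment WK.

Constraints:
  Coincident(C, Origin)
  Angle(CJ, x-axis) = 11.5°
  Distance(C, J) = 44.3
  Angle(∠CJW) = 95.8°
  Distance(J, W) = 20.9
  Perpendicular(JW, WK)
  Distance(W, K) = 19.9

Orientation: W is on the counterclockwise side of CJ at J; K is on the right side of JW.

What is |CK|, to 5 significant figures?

68.823

C is at the origin; CJ runs at 11.5° with length 44.3, so J = 44.3·(cos 11.5°, sin 11.5°) = (43.411, 8.8320). ∠CJW = 95.8°, so JW runs at 11.5° + (180° − 95.8°) = 95.700° from the x-axis; with |JW| = 20.9, W = J + 20.9·(cos 95.700°, sin 95.700°) = (41.335, 29.629). JW ⟂ WK; with |WK| = 19.9 on the right of JW, K = W + 19.9·(0.99506, 0.099320) = (61.136, 31.605). Then |CK| = |K − C| = 68.823.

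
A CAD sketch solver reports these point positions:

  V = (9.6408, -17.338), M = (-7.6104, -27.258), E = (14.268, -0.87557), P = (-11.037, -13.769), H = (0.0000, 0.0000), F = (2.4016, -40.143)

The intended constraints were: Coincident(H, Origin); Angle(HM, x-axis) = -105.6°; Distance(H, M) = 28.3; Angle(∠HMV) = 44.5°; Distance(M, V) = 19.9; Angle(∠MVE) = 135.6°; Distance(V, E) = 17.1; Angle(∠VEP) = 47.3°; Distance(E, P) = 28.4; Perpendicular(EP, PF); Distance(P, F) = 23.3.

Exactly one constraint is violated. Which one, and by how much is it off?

Distance(P, F) = 23.3 — off by 6.30.

H = (0.00, 0.00) ✓; HM at -105.6° ✓; |HM| = 28.30 ✓; ∠HMV = 44.50° ✓; |MV| = 19.90 ✓; ∠MVE = 135.6° ✓; |VE| = 17.10 ✓; ∠VEP = 47.30° ✓; |EP| = 28.40 ✓; ∠(EP, PF) = 90.00° ✓; |PF| = 29.60 ✗.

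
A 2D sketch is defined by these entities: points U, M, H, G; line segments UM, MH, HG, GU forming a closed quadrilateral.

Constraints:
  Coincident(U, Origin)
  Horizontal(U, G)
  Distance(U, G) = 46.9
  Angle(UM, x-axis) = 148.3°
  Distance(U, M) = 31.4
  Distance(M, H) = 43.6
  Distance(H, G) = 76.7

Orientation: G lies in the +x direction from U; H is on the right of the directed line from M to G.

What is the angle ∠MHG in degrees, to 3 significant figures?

71.8°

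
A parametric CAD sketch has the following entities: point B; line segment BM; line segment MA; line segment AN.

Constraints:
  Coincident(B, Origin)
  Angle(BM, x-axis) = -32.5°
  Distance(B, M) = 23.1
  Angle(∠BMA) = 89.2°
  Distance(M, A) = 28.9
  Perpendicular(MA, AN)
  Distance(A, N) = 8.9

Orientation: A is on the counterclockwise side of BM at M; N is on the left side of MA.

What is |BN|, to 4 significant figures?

31.91

∠BMA = 89.2°, so MA runs at -32.5° + (180° − 89.2°) = 58.30° from the x-axis; with |MA| = 28.9, A = M + 28.9·(cos 58.30°, sin 58.30°) = (34.67, 12.18). MA is perpendicular to AN; with |AN| = 8.9 on the left of MA, N = A + 8.9·(-0.8508, 0.5255) = (27.10, 16.85). Then |BN| = |N − B| = 31.91.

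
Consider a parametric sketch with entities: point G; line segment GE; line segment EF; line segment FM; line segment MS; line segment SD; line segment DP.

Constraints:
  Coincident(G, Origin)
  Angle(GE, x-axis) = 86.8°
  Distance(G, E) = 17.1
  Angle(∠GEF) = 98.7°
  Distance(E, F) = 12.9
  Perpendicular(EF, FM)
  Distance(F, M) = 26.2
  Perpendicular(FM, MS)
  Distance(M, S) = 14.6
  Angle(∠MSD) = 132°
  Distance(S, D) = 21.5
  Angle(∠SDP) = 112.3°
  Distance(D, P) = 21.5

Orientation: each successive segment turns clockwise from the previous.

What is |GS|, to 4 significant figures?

9.339

EF ⟂ FM, so FM runs at -84.50°; with |FM| = 26.2, M = (16.31, -7.770). The perpendicularity gives MS at right angles to FM, so MS runs at -174.5°; with |MS| = 14.6, S = (1.774, -9.169). Then |GS| = |S − G| = 9.339.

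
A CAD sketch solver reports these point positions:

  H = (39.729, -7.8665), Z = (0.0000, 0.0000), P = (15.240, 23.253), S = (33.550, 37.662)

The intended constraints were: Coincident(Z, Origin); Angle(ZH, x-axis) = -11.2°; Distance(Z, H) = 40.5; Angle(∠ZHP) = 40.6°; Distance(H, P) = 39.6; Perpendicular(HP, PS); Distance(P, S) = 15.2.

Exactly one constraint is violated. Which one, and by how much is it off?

Distance(P, S) = 15.2 — off by 8.10.

Z = (0.00, 0.00) ✓; ZH at -11.20° ✓; |ZH| = 40.50 ✓; ∠ZHP = 40.60° ✓; |HP| = 39.60 ✓; ∠(HP, PS) = 90.00° ✓; |PS| = 23.30 ✗.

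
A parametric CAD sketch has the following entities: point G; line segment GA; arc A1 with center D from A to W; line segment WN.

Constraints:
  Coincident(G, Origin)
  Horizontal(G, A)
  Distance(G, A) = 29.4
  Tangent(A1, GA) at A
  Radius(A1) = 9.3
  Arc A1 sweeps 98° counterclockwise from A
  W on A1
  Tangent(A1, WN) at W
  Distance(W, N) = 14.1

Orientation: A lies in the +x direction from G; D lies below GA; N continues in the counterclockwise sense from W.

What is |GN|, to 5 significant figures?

33.073

G is at the origin; GA is horizontal with |GA| = 29.4 and A on the +x side, so A = (29.400, 0.0000). The tangent condition forces DA to be normal to GA, so D = A + (0, -9.3) = (29.400, -9.3000). On A1, A sits at bearing 90° from D; a 98° counterclockwise sweep puts W at bearing 188°, so W = D + 9.3·(cos 188°, sin 188°) = (20.191, -10.594). Tangency of A1 to WN means the radius DW is perpendicular to WN, so WN runs along (−sin 188°, cos 188°); with |WN| = 14.1, N = (22.153, -24.557). Then |GN| = |N − G| = 33.073.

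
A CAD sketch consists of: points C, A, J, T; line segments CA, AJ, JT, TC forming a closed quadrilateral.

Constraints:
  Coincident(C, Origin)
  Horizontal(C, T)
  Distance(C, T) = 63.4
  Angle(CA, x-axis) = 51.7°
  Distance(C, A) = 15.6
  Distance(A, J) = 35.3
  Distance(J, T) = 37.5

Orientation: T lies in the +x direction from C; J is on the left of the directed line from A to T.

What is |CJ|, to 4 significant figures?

50.09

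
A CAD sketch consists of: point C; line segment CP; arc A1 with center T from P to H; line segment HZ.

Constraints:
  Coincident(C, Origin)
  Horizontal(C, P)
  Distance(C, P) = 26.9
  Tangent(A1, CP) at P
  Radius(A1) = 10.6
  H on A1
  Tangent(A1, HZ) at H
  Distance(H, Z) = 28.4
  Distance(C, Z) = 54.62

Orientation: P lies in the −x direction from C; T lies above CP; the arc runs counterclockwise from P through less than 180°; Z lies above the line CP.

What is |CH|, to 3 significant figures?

26.2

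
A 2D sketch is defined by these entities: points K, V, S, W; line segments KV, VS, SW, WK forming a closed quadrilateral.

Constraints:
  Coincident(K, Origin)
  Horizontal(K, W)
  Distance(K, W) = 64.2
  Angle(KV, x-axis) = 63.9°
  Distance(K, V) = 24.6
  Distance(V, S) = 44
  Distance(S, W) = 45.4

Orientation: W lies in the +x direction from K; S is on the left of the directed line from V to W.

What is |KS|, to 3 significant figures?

65.6

K is at the origin; KW is horizontal with |KW| = 64.2 and W in +x, so W = (64.2, 0). KV runs at 63.9° with |KV| = 24.6, so V = (10.8, 22.1). S is determined by |VS| = 44.0 and |SW| = 45.4 together: it lies at the intersection of circle(V, 44.0) and circle(W, 45.4). With |VW| = 57.8, the foot of the radical line on VW is 27.8 from V and the perpendicular offset is √(44.0² − 27.8²) = 34.1. Taking the left-of-VW solution: S = (49.6, 43.0).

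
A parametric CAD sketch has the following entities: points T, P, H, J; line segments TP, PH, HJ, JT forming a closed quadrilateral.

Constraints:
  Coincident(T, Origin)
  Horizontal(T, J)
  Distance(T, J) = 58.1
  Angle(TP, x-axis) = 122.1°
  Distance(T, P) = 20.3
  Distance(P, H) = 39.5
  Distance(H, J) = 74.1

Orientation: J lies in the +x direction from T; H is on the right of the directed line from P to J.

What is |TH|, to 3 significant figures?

25.6

Checks: T.y = 0.00, J.y = 0.00 ✓; |PH| = 39.50 ✓; |HJ| = 74.10 ✓.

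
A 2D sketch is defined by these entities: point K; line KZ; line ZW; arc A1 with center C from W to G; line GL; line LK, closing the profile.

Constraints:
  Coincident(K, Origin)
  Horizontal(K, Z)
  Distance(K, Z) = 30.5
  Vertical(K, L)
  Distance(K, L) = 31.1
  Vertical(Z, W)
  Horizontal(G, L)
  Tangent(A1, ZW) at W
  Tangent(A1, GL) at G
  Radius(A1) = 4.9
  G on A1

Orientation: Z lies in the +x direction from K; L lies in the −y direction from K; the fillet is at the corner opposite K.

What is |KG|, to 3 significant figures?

40.3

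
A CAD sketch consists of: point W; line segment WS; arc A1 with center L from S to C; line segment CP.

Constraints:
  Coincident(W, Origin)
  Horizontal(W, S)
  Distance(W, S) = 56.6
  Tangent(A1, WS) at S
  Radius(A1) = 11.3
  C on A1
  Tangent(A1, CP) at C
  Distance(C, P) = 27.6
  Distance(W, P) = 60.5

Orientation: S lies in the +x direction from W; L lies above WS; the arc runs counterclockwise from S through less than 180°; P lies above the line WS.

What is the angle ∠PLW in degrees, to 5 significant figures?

80.631°

Checks: W = (0.00, 0.00) ✓; |LC| = 11.30 ✓; ∠(LC, CP) = 90.00° ✓; |CP| = 27.60 ✓; |WP| = 60.50 ✓.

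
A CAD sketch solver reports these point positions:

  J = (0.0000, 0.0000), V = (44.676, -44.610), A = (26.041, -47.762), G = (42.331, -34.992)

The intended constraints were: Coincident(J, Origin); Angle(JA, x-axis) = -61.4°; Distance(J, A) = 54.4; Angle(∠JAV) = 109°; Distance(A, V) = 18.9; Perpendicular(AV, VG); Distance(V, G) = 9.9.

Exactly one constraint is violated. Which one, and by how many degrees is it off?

Perpendicular(AV, VG) — off by 4.10°.

J = (0.00, 0.00) ✓; JA at -61.40° ✓; |JA| = 54.40 ✓; ∠JAV = 109.0° ✓; |AV| = 18.90 ✓; ∠(AV, VG) = 94.10° ✗; |VG| = 9.900 ✓.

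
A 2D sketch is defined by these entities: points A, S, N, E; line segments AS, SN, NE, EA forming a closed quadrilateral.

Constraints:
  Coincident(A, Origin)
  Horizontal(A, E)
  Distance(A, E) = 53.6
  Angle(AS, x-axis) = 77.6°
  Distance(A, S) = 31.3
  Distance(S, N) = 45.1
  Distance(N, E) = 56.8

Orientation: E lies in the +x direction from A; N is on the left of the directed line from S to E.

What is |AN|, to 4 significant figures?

71.19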